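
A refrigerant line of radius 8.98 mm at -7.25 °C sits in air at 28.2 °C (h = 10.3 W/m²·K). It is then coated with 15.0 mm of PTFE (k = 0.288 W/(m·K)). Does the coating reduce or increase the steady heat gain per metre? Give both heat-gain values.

Critical radius for a cylinder: r_cr = k/h = 0.0280 m = 2.80 cm.
Outer radius after coating: r₂ = 0.00898 + 0.0150 = 0.02398 m.
Since r₁ < r_cr and r₂ ≤ r_cr, the coating moves toward the maximum at r_cr — heat gain rises.
Bare: R = 1/(2πr₁h) = 1.721 m·K/W; Q = 35.45/1.721 = 20.6 W/m.
Coated: R = R_cond + R_conv = 1.187 m·K/W; Q = 35.45/1.187 = 29.9 W/m.

increases: 20.6 → 29.9 W/m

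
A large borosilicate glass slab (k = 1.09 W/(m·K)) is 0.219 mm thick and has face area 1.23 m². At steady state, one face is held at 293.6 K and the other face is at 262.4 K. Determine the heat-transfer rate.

Q = kA·ΔT/L = 1.09 × 1.23 × |293.6 K − 262.4 K| / 2.19×10^-4 = 1.91×10^5 W

Q = 1.91×10^5 W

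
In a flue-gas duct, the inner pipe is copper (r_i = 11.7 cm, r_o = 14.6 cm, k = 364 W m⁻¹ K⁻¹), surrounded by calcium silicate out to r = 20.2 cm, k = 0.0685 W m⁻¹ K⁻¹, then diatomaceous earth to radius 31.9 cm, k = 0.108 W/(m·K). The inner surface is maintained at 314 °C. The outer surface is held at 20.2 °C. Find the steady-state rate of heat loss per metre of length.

Series thermal resistances, inner to outer:
  R'_copper = ln(0.146/0.117)/(2πk) = 0.2214/(2π·364) = 9.682×10^-5 m·K/W
  R'_calcium silicate = ln(0.202/0.146)/(2πk) = 0.3247/(2π·0.0685) = 0.7543 m·K/W
  R'_diatomaceous earth = ln(0.319/0.202)/(2πk) = 0.4569/(2π·0.108) = 0.6733 m·K/W
ΣR = 9.682×10^-5 + 0.7543 + 0.6733 = 1.428 m·K/W
Q' = ΔT/ΣR = (314 °C − 20.2 °C)/1.428 = 206 W/m

Q' = 206 W/m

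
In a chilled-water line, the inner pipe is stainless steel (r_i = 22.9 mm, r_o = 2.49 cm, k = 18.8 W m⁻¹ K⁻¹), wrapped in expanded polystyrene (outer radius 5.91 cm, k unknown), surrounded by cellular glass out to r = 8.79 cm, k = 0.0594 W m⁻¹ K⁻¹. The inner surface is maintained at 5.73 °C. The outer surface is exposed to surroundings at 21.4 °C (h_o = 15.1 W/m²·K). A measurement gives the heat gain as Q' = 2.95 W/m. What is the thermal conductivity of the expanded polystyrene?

k = 0.0333 W/m·K

ΣR = ΔT/Q' = |5.73 − 21.4|/2.95 = 5.312 m·K/W
Known resistances:
  R'_stainless steel = ln(0.0249/0.0229)/(2πk) = 0.08373/(2π·18.8) = 7.088×10^-4 m·K/W
  R'_cellular glass = ln(0.0879/0.0591)/(2πk) = 0.3970/(2π·0.0594) = 1.064 m·K/W
  R'_conv,out = 1/(2πr h) = 1/(2π·0.0879·15.1) = 0.1199 m·K/W
R_expanded polystyrene = ΣR − ΣR_known = 5.312 − 1.185 = 4.127 m·K/W
ln(r₂/r₁)/(2πk) = 4.127 ⇒ k = 0.8644/(2π·4.127) = 0.0333 W/m·K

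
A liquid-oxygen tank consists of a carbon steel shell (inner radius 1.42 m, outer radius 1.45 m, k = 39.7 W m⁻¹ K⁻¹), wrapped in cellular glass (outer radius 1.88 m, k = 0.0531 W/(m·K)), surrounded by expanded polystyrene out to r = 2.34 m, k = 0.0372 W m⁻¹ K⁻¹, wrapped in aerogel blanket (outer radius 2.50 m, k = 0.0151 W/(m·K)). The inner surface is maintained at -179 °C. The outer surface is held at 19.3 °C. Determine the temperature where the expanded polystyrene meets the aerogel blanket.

Resistance network (inner→outer):
  R_carbon steel = (1/1.42 − 1/1.45)/(4πk) = 0.01457/(4π·39.7) = 2.921×10^-5 K/W
  R_cellular glass = (1/1.45 − 1/1.88)/(4πk) = 0.1577/(4π·0.0531) = 0.2364 K/W
  R_expanded polystyrene = (1/1.88 − 1/2.34)/(4πk) = 0.1046/(4π·0.0372) = 0.2237 K/W
  R_aerogel blanket = (1/2.34 − 1/2.50)/(4πk) = 0.02735/(4π·0.0151) = 0.1441 K/W
ΣR = 2.921×10^-5 + 0.2364 + 0.2237 + 0.1441 = 0.6042 K/W
Q = ΔT/ΣR = (-179 °C − 19.3 °C)/0.6042 = -328.2 W
From the inner boundary to the expanded polystyrene/aerogel blanket interface, ΣR_partial = 0.4601 K/W.
T_interface = T_in − Q·ΣR_partial = -179 °C − (-328.2)(0.4601) = -28.0 °C

T = -28.0 °C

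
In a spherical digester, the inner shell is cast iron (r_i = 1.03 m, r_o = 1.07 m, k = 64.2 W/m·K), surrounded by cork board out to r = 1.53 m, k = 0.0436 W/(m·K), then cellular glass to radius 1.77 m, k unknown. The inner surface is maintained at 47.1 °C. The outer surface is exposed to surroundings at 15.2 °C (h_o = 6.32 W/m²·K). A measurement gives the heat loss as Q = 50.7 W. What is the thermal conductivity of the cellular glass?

ΣR = ΔT/Q = |47.1 − 15.2|/50.7 = 0.6292 K/W
Known resistances:
  R_cast iron = (1/1.03 − 1/1.07)/(4πk) = 0.03629/(4π·64.2) = 4.499×10^-5 K/W
  R_cork board = (1/1.07 − 1/1.53)/(4πk) = 0.2810/(4π·0.0436) = 0.5128 K/W
  R_conv,out = 1/(4πr²h) = 1/(4π·1.77²·6.32) = 0.004019 K/W
R_cellular glass = ΣR − ΣR_known = 0.6292 − 0.5169 = 0.1123 K/W
(1/r₁−1/r₂)/(4πk) = 0.1123 ⇒ k = 0.08862/(4π·0.1123) = 0.0628 W/m·K

k = 0.0628 W/m·K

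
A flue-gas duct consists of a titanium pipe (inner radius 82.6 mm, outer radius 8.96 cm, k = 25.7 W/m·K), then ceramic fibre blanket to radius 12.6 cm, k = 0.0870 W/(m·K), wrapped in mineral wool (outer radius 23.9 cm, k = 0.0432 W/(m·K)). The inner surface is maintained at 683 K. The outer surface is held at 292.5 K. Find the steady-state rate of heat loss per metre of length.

Series thermal resistances, inner to outer:
  R'_titanium = ln(0.0896/0.0826)/(2πk) = 0.08135/(2π·25.7) = 5.038×10^-4 m·K/W
  R'_ceramic fibre blanket = ln(0.126/0.0896)/(2πk) = 0.3409/(2π·0.0870) = 0.6237 m·K/W
  R'_mineral wool = ln(0.239/0.126)/(2πk) = 0.6402/(2π·0.0432) = 2.359 m·K/W
ΣR = 5.038×10^-4 + 0.6237 + 2.359 = 2.983 m·K/W
Q' = ΔT/ΣR = (683 K − 292.5 K)/2.983 = 131 W/m

Q' = 131 W/m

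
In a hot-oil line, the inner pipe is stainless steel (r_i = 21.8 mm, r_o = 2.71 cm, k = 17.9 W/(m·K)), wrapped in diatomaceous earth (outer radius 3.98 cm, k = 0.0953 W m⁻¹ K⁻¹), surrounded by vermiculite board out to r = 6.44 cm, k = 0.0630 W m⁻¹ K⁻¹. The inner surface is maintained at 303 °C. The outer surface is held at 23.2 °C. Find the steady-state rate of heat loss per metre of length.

Q' = 150 W/m

Series thermal resistances, inner to outer:
  R'_stainless steel = ln(0.0271/0.0218)/(2πk) = 0.2176/(2π·17.9) = 0.001935 m·K/W
  R'_diatomaceous earth = ln(0.0398/0.0271)/(2πk) = 0.3843/(2π·0.0953) = 0.6419 m·K/W
  R'_vermiculite board = ln(0.0644/0.0398)/(2πk) = 0.4812/(2π·0.0630) = 1.216 m·K/W
ΣR = 0.001935 + 0.6419 + 1.216 = 1.860 m·K/W
Q' = ΔT/ΣR = (303 °C − 23.2 °C)/1.860 = 150 W/m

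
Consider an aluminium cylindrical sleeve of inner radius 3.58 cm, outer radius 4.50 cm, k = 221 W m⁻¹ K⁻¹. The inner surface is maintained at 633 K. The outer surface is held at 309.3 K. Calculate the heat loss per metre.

Q' = 1.97×10^6 W/m

Q' = 2πk·ΔT/ln(r₂/r₁) = 2π × 221 × 323.7 / ln(0.0450/0.0358) = 1.97×10^6 W/m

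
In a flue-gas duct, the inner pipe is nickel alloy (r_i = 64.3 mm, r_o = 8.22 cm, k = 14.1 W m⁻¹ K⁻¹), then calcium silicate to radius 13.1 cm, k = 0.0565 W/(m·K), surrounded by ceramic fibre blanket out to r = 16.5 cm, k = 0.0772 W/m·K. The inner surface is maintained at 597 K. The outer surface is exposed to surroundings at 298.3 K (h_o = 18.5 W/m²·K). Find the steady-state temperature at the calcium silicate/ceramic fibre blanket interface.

T = 384 K

Series thermal resistances, inner to outer:
  R'_nickel alloy = ln(0.0822/0.0643)/(2πk) = 0.2456/(2π·14.1) = 0.002772 m·K/W
  R'_calcium silicate = ln(0.131/0.0822)/(2πk) = 0.4660/(2π·0.0565) = 1.313 m·K/W
  R'_ceramic fibre blanket = ln(0.165/0.131)/(2πk) = 0.2307/(2π·0.0772) = 0.4757 m·K/W
  R'_conv,out = 1/(2πr h) = 1/(2π·0.165·18.5) = 0.05214 m·K/W
ΣR = 0.002772 + 1.313 + 0.4757 + 0.05214 = 1.844 m·K/W
Q' = ΔT/ΣR = (597 K − 298.3 K)/1.844 = 162.0 W/m
From the inner boundary to the calcium silicate/ceramic fibre blanket interface, ΣR_partial = 1.316 m·K/W.
T_interface = T_in − Q'·ΣR_partial = 597 K − (162.0)(1.316) = 384 K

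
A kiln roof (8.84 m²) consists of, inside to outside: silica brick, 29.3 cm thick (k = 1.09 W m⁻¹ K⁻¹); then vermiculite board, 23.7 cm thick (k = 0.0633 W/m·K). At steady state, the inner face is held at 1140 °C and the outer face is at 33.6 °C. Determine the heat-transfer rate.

Treat each layer as a resistance in series:
  R_silica brick = L/(kA) = 0.293/(1.09·8.84) = 0.03041 K/W
  R_vermiculite board = L/(kA) = 0.237/(0.0633·8.84) = 0.4235 K/W
ΣR = 0.03041 + 0.4235 = 0.4539 K/W
Q = ΔT/ΣR = (1140 °C − 33.6 °C)/0.4539 = 2440 W

Q = 2.44 kW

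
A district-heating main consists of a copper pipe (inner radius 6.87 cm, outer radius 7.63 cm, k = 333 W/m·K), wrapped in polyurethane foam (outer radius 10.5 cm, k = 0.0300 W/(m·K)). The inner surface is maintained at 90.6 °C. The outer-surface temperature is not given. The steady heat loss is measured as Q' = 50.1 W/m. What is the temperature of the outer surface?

T_out = 5.73 °C

Sum the resistances:
  R'_copper = ln(0.0763/0.0687)/(2πk) = 0.1049/(2π·333) = 5.015×10^-5 m·K/W
  R'_polyurethane foam = ln(0.105/0.0763)/(2πk) = 0.3193/(2π·0.0300) = 1.694 m·K/W
ΣR = 1.694 m·K/W
ΔT = Q'·ΣR = 50.1 × 1.694 = 84.87 K
Heat flows outward, so T_out = T_in − ΔT = 90.6 − 84.87 = 5.73 °C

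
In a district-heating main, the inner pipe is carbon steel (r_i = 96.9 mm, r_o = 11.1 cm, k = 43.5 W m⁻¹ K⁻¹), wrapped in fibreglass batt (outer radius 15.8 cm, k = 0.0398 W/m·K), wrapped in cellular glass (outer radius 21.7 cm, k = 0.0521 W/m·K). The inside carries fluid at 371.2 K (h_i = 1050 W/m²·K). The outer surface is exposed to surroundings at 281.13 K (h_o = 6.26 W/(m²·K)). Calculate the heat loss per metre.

Q' = 36.0 W/m

Treat each layer as a resistance in series:
  R'_conv,in = 1/(2πr h) = 1/(2π·0.0969·1050) = 0.001564 m·K/W
  R'_carbon steel = ln(0.111/0.0969)/(2πk) = 0.1359/(2π·43.5) = 4.970×10^-4 m·K/W
  R'_fibreglass batt = ln(0.158/0.111)/(2πk) = 0.3531/(2π·0.0398) = 1.412 m·K/W
  R'_cellular glass = ln(0.217/0.158)/(2πk) = 0.3173/(2π·0.0521) = 0.9693 m·K/W
  R'_conv,out = 1/(2πr h) = 1/(2π·0.217·6.26) = 0.1172 m·K/W
ΣR = 0.001564 + 4.970×10^-4 + 1.412 + 0.9693 + 0.1172 = 2.501 m·K/W
Q' = ΔT/ΣR = (371.2 K − 281.13 K)/2.501 = 36.0 W/m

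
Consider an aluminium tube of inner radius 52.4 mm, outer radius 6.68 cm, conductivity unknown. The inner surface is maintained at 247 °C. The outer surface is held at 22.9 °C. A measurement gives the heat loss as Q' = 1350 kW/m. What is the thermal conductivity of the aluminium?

ΣR = ΔT/Q' = |247 − 22.9|/1.35×10^6 = 1.660×10^-4 m·K/W
ln(r₂/r₁)/(2πk) = 1.660×10^-4 ⇒ k = 0.2428/(2π·1.660×10^-4) = 233 W/m·K

k = 233 W/m·K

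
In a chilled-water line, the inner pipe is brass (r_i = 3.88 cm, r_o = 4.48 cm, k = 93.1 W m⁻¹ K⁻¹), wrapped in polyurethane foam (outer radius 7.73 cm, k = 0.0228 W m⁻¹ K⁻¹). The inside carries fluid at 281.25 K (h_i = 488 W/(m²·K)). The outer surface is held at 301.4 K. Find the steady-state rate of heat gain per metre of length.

Q' = 5.28 W/m

Treat each layer as a resistance in series:
  R'_conv,in = 1/(2πr h) = 1/(2π·0.0388·488) = 0.008406 m·K/W
  R'_brass = ln(0.0448/0.0388)/(2πk) = 0.1438/(2π·93.1) = 2.458×10^-4 m·K/W
  R'_polyurethane foam = ln(0.0773/0.0448)/(2πk) = 0.5455/(2π·0.0228) = 3.808 m·K/W
ΣR = 0.008406 + 2.458×10^-4 + 3.808 = 3.817 m·K/W
Q' = ΔT/ΣR = (281.25 K − 301.4 K)/3.817 = -5.28 W/m
(Negative Q' ⇒ heat flows inward; heat gain = 5.28 W/m.)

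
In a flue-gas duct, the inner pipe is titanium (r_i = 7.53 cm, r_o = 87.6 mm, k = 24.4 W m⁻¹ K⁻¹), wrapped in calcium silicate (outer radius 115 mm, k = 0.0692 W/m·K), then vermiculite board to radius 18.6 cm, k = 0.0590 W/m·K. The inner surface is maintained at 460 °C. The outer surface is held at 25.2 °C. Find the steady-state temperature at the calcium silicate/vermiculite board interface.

T = 318 °C

Series thermal resistances, inner to outer:
  R'_titanium = ln(0.0876/0.0753)/(2πk) = 0.1513/(2π·24.4) = 9.869×10^-4 m·K/W
  R'_calcium silicate = ln(0.115/0.0876)/(2πk) = 0.2722/(2π·0.0692) = 0.6259 m·K/W
  R'_vermiculite board = ln(0.186/0.115)/(2πk) = 0.4808/(2π·0.0590) = 1.297 m·K/W
ΣR = 9.869×10^-4 + 0.6259 + 1.297 = 1.924 m·K/W
Q' = ΔT/ΣR = (460 °C − 25.2 °C)/1.924 = 226.0 W/m
From the inner boundary to the calcium silicate/vermiculite board interface, ΣR_partial = 0.6269 m·K/W.
T_interface = T_in − Q'·ΣR_partial = 460 °C − (226.0)(0.6269) = 318 °C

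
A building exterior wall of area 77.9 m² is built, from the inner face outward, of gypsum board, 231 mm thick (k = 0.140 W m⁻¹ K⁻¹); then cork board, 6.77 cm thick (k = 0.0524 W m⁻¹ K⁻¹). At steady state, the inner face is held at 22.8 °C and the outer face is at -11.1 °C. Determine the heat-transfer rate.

Q = 898 W

Treat each layer as a resistance in series:
  R_gypsum board = L/(kA) = 0.231/(0.140·77.9) = 0.02118 K/W
  R_cork board = L/(kA) = 0.0677/(0.0524·77.9) = 0.01659 K/W
ΣR = 0.02118 + 0.01659 = 0.03777 K/W
Q = ΔT/ΣR = (22.8 °C − -11.1 °C)/0.03777 = 898 W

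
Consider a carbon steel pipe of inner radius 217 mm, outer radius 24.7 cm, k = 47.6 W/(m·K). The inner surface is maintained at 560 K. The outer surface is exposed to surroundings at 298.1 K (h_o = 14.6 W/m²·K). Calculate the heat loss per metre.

Q' = 5880 W/m

Series thermal resistances, inner to outer:
  R'_carbon steel = ln(0.247/0.217)/(2πk) = 0.1295/(2π·47.6) = 4.330×10^-4 m·K/W
  R'_conv,out = 1/(2πr h) = 1/(2π·0.247·14.6) = 0.04413 m·K/W
ΣR = 4.330×10^-4 + 0.04413 = 0.04456 m·K/W
Q' = ΔT/ΣR = (560 K − 298.1 K)/0.04456 = 5880 W/m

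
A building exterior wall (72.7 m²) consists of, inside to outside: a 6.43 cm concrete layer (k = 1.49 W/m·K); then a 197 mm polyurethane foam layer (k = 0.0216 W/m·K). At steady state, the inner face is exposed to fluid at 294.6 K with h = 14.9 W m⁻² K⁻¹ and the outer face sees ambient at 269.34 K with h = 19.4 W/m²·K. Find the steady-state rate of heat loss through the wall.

Q = 198 W

Treat each layer as a resistance in series:
  R_conv,in = 1/(hA) = 1/(14.9·72.7) = 9.232×10^-4 K/W
  R_concrete = L/(kA) = 0.0643/(1.49·72.7) = 5.936×10^-4 K/W
  R_polyurethane foam = L/(kA) = 0.197/(0.0216·72.7) = 0.1255 K/W
  R_conv,out = 1/(hA) = 1/(19.4·72.7) = 7.090×10^-4 K/W
ΣR = 9.232×10^-4 + 5.936×10^-4 + 0.1255 + 7.090×10^-4 = 0.1277 K/W
Q = ΔT/ΣR = (294.6 K − 269.34 K)/0.1277 = 198 W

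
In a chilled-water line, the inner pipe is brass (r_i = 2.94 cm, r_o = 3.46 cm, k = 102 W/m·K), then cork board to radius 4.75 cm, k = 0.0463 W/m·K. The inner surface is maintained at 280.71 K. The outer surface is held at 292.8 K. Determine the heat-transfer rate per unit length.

Q' = 11.1 W/m

Treat each layer as a resistance in series:
  R'_brass = ln(0.0346/0.0294)/(2πk) = 0.1629/(2π·102) = 2.541×10^-4 m·K/W
  R'_cork board = ln(0.0475/0.0346)/(2πk) = 0.3169/(2π·0.0463) = 1.089 m·K/W
ΣR = 2.541×10^-4 + 1.089 = 1.089 m·K/W
Q' = ΔT/ΣR = (280.71 K − 292.8 K)/1.089 = -11.1 W/m
(Negative Q' ⇒ heat flows inward; heat gain = 11.1 W/m.)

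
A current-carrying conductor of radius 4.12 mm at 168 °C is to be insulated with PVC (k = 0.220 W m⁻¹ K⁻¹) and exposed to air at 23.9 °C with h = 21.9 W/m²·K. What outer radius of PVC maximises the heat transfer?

r_cr = 1.00 cm

For a cylinder, r_cr = k_ins/h = 0.220/21.9 = 0.0100 m = 1.00 cm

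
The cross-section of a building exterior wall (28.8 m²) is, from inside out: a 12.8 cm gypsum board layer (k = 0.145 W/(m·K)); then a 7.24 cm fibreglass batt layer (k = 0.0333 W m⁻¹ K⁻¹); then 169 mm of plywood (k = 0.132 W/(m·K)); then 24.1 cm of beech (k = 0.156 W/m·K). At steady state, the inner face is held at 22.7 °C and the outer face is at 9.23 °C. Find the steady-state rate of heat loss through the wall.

Q = 66.0 W

Treat each layer as a resistance in series:
  R_gypsum board = L/(kA) = 0.128/(0.145·28.8) = 0.03065 K/W
  R_fibreglass batt = L/(kA) = 0.0724/(0.0333·28.8) = 0.07549 K/W
  R_plywood = L/(kA) = 0.169/(0.132·28.8) = 0.04445 K/W
  R_beech = L/(kA) = 0.241/(0.156·28.8) = 0.05364 K/W
ΣR = 0.03065 + 0.07549 + 0.04445 + 0.05364 = 0.2042 K/W
Q = ΔT/ΣR = (22.7 °C − 9.23 °C)/0.2042 = 66.0 W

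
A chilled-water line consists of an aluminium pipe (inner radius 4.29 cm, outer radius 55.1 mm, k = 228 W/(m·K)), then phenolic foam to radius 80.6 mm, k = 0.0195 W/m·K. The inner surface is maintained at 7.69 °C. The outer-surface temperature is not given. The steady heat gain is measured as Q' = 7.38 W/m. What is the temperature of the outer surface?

Sum the resistances:
  R'_aluminium = ln(0.0551/0.0429)/(2πk) = 0.2503/(2π·228) = 1.747×10^-4 m·K/W
  R'_phenolic foam = ln(0.0806/0.0551)/(2πk) = 0.3803/(2π·0.0195) = 3.104 m·K/W
ΣR = 3.105 m·K/W
ΔT = Q'·ΣR = 7.38 × 3.105 = 22.91 K
Heat flows inward, so T_out = T_in + ΔT = 7.69 + 22.91 = 30.6 °C

T_out = 30.6 °C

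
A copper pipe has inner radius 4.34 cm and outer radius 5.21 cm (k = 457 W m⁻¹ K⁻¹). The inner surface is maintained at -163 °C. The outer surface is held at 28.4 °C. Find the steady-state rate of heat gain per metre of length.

Q' = 2πk·ΔT/ln(r₂/r₁) = 2π × 457 × 191.4 / ln(0.0521/0.0434) = 3.01×10^6 W/m

Q' = 3010 kW/m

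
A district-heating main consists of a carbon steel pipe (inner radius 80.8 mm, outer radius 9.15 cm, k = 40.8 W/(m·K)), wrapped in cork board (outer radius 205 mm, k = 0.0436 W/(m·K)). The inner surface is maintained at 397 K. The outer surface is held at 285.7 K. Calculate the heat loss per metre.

Q' = 37.8 W/m

Series thermal resistances, inner to outer:
  R'_carbon steel = ln(0.0915/0.0808)/(2πk) = 0.1244/(2π·40.8) = 4.851×10^-4 m·K/W
  R'_cork board = ln(0.205/0.0915)/(2πk) = 0.8067/(2π·0.0436) = 2.945 m·K/W
ΣR = 4.851×10^-4 + 2.945 = 2.945 m·K/W
Q' = ΔT/ΣR = (397 K − 285.7 K)/2.945 = 37.8 W/m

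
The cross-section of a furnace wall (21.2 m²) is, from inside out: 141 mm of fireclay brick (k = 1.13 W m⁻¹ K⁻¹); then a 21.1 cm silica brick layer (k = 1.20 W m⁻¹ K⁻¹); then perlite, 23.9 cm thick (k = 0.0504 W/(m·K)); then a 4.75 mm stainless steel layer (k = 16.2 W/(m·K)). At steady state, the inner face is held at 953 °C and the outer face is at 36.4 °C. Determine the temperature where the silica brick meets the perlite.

Series thermal resistances, inner to outer:
  R_fireclay brick = L/(kA) = 0.141/(1.13·21.2) = 0.005886 K/W
  R_silica brick = L/(kA) = 0.211/(1.20·21.2) = 0.008294 K/W
  R_perlite = L/(kA) = 0.239/(0.0504·21.2) = 0.2237 K/W
  R_stainless steel = L/(kA) = 0.00475/(16.2·21.2) = 1.383×10^-5 K/W
ΣR = 0.005886 + 0.008294 + 0.2237 + 1.383×10^-5 = 0.2379 K/W
Q = ΔT/ΣR = (953 °C − 36.4 °C)/0.2379 = 3853 W
From the inner boundary to the silica brick/perlite interface, ΣR_partial = 0.01418 K/W.
T_interface = T_in − Q·ΣR_partial = 953 °C − (3853)(0.01418) = 898 °C

T = 898 °C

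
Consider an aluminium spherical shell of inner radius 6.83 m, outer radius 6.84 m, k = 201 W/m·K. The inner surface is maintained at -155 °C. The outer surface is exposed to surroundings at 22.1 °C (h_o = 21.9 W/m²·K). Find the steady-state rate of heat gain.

Q = 2280 kW

Treat each layer as a resistance in series:
  R_aluminium = (1/6.83 − 1/6.84)/(4πk) = 2.141×10^-4/(4π·201) = 8.475×10^-8 K/W
  R_conv,out = 1/(4πr²h) = 1/(4π·6.84²·21.9) = 7.767×10^-5 K/W
ΣR = 8.475×10^-8 + 7.767×10^-5 = 7.775×10^-5 K/W
Q = ΔT/ΣR = (-155 °C − 22.1 °C)/7.775×10^-5 = -2.28×10^6 W
(Negative Q ⇒ heat flows inward; heat gain = 2.28×10^6 W.)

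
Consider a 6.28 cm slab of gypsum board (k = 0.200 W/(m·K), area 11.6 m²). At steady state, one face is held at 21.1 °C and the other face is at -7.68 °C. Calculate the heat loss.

Q = 1060 W

Q = kA·ΔT/L = 0.200 × 11.6 × |21.1 °C − -7.68 °C| / 0.0628 = 1060 W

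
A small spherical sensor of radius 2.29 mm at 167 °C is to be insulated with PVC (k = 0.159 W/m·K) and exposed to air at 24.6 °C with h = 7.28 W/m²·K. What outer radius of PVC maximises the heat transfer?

For a sphere, r_cr = 2k_ins/h = 2·0.159/7.28 = 0.0437 m = 4.37 cm

r_cr = 4.37 cm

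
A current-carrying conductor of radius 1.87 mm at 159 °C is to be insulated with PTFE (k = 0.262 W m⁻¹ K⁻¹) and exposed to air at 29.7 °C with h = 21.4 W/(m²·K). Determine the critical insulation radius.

r_cr = 1.22 cm

For a cylinder, r_cr = k_ins/h = 0.262/21.4 = 0.0122 m = 1.22 cm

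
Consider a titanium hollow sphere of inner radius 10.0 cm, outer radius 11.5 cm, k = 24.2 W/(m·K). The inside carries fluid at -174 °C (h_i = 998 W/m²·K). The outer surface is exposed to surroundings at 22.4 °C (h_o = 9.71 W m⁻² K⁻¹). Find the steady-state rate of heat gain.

Q = 311 W

Treat each layer as a resistance in series:
  R_conv,in = 1/(4πr²h) = 1/(4π·0.100²·998) = 0.007974 K/W
  R_titanium = (1/0.100 − 1/0.115)/(4πk) = 1.304/(4π·24.2) = 0.004289 K/W
  R_conv,out = 1/(4πr²h) = 1/(4π·0.115²·9.71) = 0.6197 K/W
ΣR = 0.007974 + 0.004289 + 0.6197 = 0.6320 K/W
Q = ΔT/ΣR = (-174 °C − 22.4 °C)/0.6320 = -311 W
(Negative Q ⇒ heat flows inward; heat gain = 311 W.)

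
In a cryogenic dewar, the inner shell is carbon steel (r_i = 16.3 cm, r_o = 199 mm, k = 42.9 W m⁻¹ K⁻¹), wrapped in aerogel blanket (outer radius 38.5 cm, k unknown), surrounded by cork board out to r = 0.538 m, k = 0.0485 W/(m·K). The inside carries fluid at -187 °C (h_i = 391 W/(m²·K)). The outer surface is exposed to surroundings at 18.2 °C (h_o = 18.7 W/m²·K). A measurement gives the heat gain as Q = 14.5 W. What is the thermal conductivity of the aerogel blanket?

ΣR = ΔT/Q = |-187 − 18.2|/14.5 = 14.15 K/W
Known resistances:
  R_conv,in = 1/(4πr²h) = 1/(4π·0.163²·391) = 0.007660 K/W
  R_carbon steel = (1/0.163 − 1/0.199)/(4πk) = 1.110/(4π·42.9) = 0.002059 K/W
  R_cork board = (1/0.385 − 1/0.538)/(4πk) = 0.7387/(4π·0.0485) = 1.212 K/W
  R_conv,out = 1/(4πr²h) = 1/(4π·0.538²·18.7) = 0.01470 K/W
R_aerogel blanket = ΣR − ΣR_known = 14.15 − 1.236 = 12.91 K/W
(1/r₁−1/r₂)/(4πk) = 12.91 ⇒ k = 2.428/(4π·12.91) = 0.0150 W/m·K

k = 0.0150 W/m·K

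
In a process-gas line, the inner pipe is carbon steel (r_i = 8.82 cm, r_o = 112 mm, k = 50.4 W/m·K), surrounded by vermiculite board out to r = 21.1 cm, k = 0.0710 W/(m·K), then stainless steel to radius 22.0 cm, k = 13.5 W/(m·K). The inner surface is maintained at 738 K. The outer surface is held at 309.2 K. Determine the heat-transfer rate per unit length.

Q' = 302 W/m

Series thermal resistances, inner to outer:
  R'_carbon steel = ln(0.112/0.0882)/(2πk) = 0.2389/(2π·50.4) = 7.544×10^-4 m·K/W
  R'_vermiculite board = ln(0.211/0.112)/(2πk) = 0.6334/(2π·0.0710) = 1.420 m·K/W
  R'_stainless steel = ln(0.220/0.211)/(2πk) = 0.04177/(2π·13.5) = 4.924×10^-4 m·K/W
ΣR = 7.544×10^-4 + 1.420 + 4.924×10^-4 = 1.421 m·K/W
Q' = ΔT/ΣR = (738 K − 309.2 K)/1.421 = 302 W/m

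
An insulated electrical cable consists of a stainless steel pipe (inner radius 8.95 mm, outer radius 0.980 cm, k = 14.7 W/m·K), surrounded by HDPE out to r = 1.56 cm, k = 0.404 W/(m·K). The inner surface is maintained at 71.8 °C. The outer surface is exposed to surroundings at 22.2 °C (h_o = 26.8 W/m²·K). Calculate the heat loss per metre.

Q' = 87.8 W/m

Series thermal resistances, inner to outer:
  R'_stainless steel = ln(0.00980/0.00895)/(2πk) = 0.09073/(2π·14.7) = 9.823×10^-4 m·K/W
  R'_HDPE = ln(0.0156/0.00980)/(2πk) = 0.4649/(2π·0.404) = 0.1831 m·K/W
  R'_conv,out = 1/(2πr h) = 1/(2π·0.0156·26.8) = 0.3807 m·K/W
ΣR = 9.823×10^-4 + 0.1831 + 0.3807 = 0.5648 m·K/W
Q' = ΔT/ΣR = (71.8 °C − 22.2 °C)/0.5648 = 87.8 W/m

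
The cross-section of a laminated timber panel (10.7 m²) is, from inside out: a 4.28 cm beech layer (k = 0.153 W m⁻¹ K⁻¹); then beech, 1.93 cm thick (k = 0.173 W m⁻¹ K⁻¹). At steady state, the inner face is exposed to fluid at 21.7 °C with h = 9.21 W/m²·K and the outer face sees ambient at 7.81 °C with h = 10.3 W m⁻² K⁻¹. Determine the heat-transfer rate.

Q = 249 W

Resistance network (inner→outer):
  R_conv,in = 1/(hA) = 1/(9.21·10.7) = 0.01015 K/W
  R_beech = L/(kA) = 0.0428/(0.153·10.7) = 0.02614 K/W
  R_beech = L/(kA) = 0.0193/(0.173·10.7) = 0.01043 K/W
  R_conv,out = 1/(hA) = 1/(10.3·10.7) = 0.009074 K/W
ΣR = 0.01015 + 0.02614 + 0.01043 + 0.009074 = 0.05579 K/W
Q = ΔT/ΣR = (21.7 °C − 7.81 °C)/0.05579 = 249 W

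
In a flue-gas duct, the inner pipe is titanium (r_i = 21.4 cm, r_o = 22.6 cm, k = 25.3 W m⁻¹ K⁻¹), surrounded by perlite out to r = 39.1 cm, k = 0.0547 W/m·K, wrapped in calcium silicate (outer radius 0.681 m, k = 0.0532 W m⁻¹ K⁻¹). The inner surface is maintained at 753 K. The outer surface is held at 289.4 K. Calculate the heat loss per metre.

Series thermal resistances, inner to outer:
  R'_titanium = ln(0.226/0.214)/(2πk) = 0.05456/(2π·25.3) = 3.432×10^-4 m·K/W
  R'_perlite = ln(0.391/0.226)/(2πk) = 0.5482/(2π·0.0547) = 1.595 m·K/W
  R'_calcium silicate = ln(0.681/0.391)/(2πk) = 0.5549/(2π·0.0532) = 1.660 m·K/W
ΣR = 3.432×10^-4 + 1.595 + 1.660 = 3.255 m·K/W
Q' = ΔT/ΣR = (753 K − 289.4 K)/3.255 = 142 W/m

Q' = 142 W/m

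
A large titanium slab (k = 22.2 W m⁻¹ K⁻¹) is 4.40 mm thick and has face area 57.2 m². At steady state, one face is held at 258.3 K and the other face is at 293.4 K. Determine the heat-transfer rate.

Q = kA·ΔT/L = 22.2 × 57.2 × |258.3 K − 293.4 K| / 0.00440 = 1.01×10^7 W

Q = 10100 kW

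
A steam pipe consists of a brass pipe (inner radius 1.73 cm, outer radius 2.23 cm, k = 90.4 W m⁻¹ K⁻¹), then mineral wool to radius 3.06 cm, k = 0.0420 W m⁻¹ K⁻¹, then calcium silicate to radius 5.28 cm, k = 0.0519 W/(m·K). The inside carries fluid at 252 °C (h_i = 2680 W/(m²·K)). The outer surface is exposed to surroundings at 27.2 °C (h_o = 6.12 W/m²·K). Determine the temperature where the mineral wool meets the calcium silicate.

T = 172 °C

Series thermal resistances, inner to outer:
  R'_conv,in = 1/(2πr h) = 1/(2π·0.0173·2680) = 0.003433 m·K/W
  R'_brass = ln(0.0223/0.0173)/(2πk) = 0.2539/(2π·90.4) = 4.470×10^-4 m·K/W
  R'_mineral wool = ln(0.0306/0.0223)/(2πk) = 0.3164/(2π·0.0420) = 1.199 m·K/W
  R'_calcium silicate = ln(0.0528/0.0306)/(2πk) = 0.5455/(2π·0.0519) = 1.673 m·K/W
  R'_conv,out = 1/(2πr h) = 1/(2π·0.0528·6.12) = 0.4925 m·K/W
ΣR = 0.003433 + 4.470×10^-4 + 1.199 + 1.673 + 0.4925 = 3.368 m·K/W
Q' = ΔT/ΣR = (252 °C − 27.2 °C)/3.368 = 66.75 W/m
From the inner boundary to the mineral wool/calcium silicate interface, ΣR_partial = 1.203 m·K/W.
T_interface = T_in − Q'·ΣR_partial = 252 °C − (66.75)(1.203) = 172 °C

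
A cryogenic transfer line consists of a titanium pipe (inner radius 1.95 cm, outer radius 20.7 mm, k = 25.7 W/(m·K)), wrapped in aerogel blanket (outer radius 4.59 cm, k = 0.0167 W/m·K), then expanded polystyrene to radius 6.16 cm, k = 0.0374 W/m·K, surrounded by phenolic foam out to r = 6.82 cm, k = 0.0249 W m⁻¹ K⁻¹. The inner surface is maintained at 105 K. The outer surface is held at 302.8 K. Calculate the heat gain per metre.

Q' = 20.8 W/m

Resistance network (inner→outer):
  R'_titanium = ln(0.0207/0.0195)/(2πk) = 0.05972/(2π·25.7) = 3.698×10^-4 m·K/W
  R'_aerogel blanket = ln(0.0459/0.0207)/(2πk) = 0.7963/(2π·0.0167) = 7.589 m·K/W
  R'_expanded polystyrene = ln(0.0616/0.0459)/(2πk) = 0.2942/(2π·0.0374) = 1.252 m·K/W
  R'_phenolic foam = ln(0.0682/0.0616)/(2πk) = 0.1018/(2π·0.0249) = 0.6506 m·K/W
ΣR = 3.698×10^-4 + 7.589 + 1.252 + 0.6506 = 9.492 m·K/W
Q' = ΔT/ΣR = (105 K − 302.8 K)/9.492 = -20.8 W/m
(Negative Q' ⇒ heat flows inward; heat gain = 20.8 W/m.)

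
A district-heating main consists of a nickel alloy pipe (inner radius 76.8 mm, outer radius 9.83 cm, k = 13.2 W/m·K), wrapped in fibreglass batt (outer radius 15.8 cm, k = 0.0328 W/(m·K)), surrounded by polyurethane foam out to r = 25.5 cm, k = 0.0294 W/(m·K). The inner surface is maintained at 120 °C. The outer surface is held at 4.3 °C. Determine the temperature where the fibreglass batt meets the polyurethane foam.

Resistance network (inner→outer):
  R'_nickel alloy = ln(0.0983/0.0768)/(2πk) = 0.2468/(2π·13.2) = 0.002976 m·K/W
  R'_fibreglass batt = ln(0.158/0.0983)/(2πk) = 0.4746/(2π·0.0328) = 2.303 m·K/W
  R'_polyurethane foam = ln(0.255/0.158)/(2πk) = 0.4787/(2π·0.0294) = 2.591 m·K/W
ΣR = 0.002976 + 2.303 + 2.591 = 4.897 m·K/W
Q' = ΔT/ΣR = (120 °C − 4.3 °C)/4.897 = 23.63 W/m
From the inner boundary to the fibreglass batt/polyurethane foam interface, ΣR_partial = 2.306 m·K/W.
T_interface = T_in − Q'·ΣR_partial = 120 °C − (23.63)(2.306) = 65.5 °C

T = 65.5 °C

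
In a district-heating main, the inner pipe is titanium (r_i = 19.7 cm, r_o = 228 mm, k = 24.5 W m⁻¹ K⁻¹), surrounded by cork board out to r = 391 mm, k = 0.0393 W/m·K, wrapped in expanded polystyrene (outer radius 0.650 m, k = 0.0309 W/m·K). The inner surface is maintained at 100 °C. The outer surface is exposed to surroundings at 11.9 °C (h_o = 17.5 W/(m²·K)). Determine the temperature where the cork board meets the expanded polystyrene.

T = 60.0 °C

Resistance network (inner→outer):
  R'_titanium = ln(0.228/0.197)/(2πk) = 0.1461/(2π·24.5) = 9.494×10^-4 m·K/W
  R'_cork board = ln(0.391/0.228)/(2πk) = 0.5394/(2π·0.0393) = 2.184 m·K/W
  R'_expanded polystyrene = ln(0.650/0.391)/(2πk) = 0.5083/(2π·0.0309) = 2.618 m·K/W
  R'_conv,out = 1/(2πr h) = 1/(2π·0.650·17.5) = 0.01399 m·K/W
ΣR = 9.494×10^-4 + 2.184 + 2.618 + 0.01399 = 4.817 m·K/W
Q' = ΔT/ΣR = (100 °C − 11.9 °C)/4.817 = 18.29 W/m
From the inner boundary to the cork board/expanded polystyrene interface, ΣR_partial = 2.185 m·K/W.
T_interface = T_in − Q'·ΣR_partial = 100 °C − (18.29)(2.185) = 60.0 °C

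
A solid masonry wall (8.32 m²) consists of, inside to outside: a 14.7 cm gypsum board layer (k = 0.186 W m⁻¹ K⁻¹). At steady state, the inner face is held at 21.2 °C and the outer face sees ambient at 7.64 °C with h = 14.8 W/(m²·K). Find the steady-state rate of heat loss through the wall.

Q = 132 W

Treat each layer as a resistance in series:
  R_gypsum board = L/(kA) = 0.147/(0.186·8.32) = 0.09499 K/W
  R_conv,out = 1/(hA) = 1/(14.8·8.32) = 0.008121 K/W
ΣR = 0.09499 + 0.008121 = 0.1031 K/W
Q = ΔT/ΣR = (21.2 °C − 7.64 °C)/0.1031 = 132 W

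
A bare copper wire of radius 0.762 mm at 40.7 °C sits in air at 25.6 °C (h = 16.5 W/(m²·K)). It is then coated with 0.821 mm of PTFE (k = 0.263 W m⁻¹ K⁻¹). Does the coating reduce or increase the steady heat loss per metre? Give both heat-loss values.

increases: 1.19 → 2.31 W/m

Critical radius for a cylinder: r_cr = k/h = 0.0159 m = 1.59 cm.
Outer radius after coating: r₂ = 7.62×10^-4 + 8.21×10^-4 = 0.001583 m.
Since r₁ < r_cr and r₂ ≤ r_cr, the coating moves toward the maximum at r_cr — heat loss rises.
Bare: R = 1/(2πr₁h) = 12.66 m·K/W; Q = 15.1/12.66 = 1.19 W/m.
Coated: R = R_cond + R_conv = 6.536 m·K/W; Q = 15.1/6.536 = 2.31 W/m.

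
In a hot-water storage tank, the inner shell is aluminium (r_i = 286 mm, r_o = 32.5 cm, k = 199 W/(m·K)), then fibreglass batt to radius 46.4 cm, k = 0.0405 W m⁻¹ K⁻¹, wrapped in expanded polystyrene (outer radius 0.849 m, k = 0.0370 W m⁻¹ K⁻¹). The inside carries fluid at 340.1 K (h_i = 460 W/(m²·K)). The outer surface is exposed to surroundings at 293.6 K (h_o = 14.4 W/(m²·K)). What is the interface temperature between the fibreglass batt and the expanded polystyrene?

Resistance network (inner→outer):
  R_conv,in = 1/(4πr²h) = 1/(4π·0.286²·460) = 0.002115 K/W
  R_aluminium = (1/0.286 − 1/0.325)/(4πk) = 0.4196/(4π·199) = 1.678×10^-4 K/W
  R_fibreglass batt = (1/0.325 − 1/0.464)/(4πk) = 0.9218/(4π·0.0405) = 1.811 K/W
  R_expanded polystyrene = (1/0.464 − 1/0.849)/(4πk) = 0.9773/(4π·0.0370) = 2.102 K/W
  R_conv,out = 1/(4πr²h) = 1/(4π·0.849²·14.4) = 0.007667 K/W
ΣR = 0.002115 + 1.678×10^-4 + 1.811 + 2.102 + 0.007667 = 3.923 K/W
Q = ΔT/ΣR = (340.1 K − 293.6 K)/3.923 = 11.85 W
From the inner boundary to the fibreglass batt/expanded polystyrene interface, ΣR_partial = 1.813 K/W.
T_interface = T_in − Q·ΣR_partial = 340.1 K − (11.85)(1.813) = 318.6 K

T = 318.6 K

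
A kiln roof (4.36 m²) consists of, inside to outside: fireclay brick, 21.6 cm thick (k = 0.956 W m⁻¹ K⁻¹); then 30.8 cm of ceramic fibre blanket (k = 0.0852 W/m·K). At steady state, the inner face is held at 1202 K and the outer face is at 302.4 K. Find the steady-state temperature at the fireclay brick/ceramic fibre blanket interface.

Resistance network (inner→outer):
  R_fireclay brick = L/(kA) = 0.216/(0.956·4.36) = 0.05182 K/W
  R_ceramic fibre blanket = L/(kA) = 0.308/(0.0852·4.36) = 0.8291 K/W
ΣR = 0.05182 + 0.8291 = 0.8809 K/W
Q = ΔT/ΣR = (1202 K − 302.4 K)/0.8809 = 1021 W
From the inner boundary to the fireclay brick/ceramic fibre blanket interface, ΣR_partial = 0.05182 K/W.
T_interface = T_in − Q·ΣR_partial = 1202 K − (1021)(0.05182) = 1149 K

T = 1149 K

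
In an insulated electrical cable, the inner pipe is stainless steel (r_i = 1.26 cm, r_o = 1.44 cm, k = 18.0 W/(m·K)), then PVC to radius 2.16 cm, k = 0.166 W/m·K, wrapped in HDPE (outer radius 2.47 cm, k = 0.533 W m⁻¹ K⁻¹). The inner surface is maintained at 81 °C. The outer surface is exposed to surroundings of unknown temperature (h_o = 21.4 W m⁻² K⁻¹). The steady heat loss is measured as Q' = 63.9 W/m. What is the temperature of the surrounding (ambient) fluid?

Sum the resistances:
  R'_stainless steel = ln(0.0144/0.0126)/(2πk) = 0.1335/(2π·18.0) = 0.001181 m·K/W
  R'_PVC = ln(0.0216/0.0144)/(2πk) = 0.4055/(2π·0.166) = 0.3887 m·K/W
  R'_HDPE = ln(0.0247/0.0216)/(2πk) = 0.1341/(2π·0.533) = 0.04005 m·K/W
  R'_conv,out = 1/(2πr h) = 1/(2π·0.0247·21.4) = 0.3011 m·K/W
ΣR = 0.7311 m·K/W
ΔT = Q'·ΣR = 63.9 × 0.7311 = 46.72 K
Heat flows outward, so T_out = T_in − ΔT = 81 − 46.72 = 34.3 °C

T_out = 34.3 °C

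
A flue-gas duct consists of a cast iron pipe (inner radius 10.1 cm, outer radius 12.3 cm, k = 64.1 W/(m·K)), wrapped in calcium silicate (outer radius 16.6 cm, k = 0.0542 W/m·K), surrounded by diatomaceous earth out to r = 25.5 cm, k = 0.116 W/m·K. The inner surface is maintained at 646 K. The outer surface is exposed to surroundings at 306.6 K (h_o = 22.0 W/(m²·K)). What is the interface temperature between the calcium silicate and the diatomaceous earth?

T = 446 K

Series thermal resistances, inner to outer:
  R'_cast iron = ln(0.123/0.101)/(2πk) = 0.1971/(2π·64.1) = 4.893×10^-4 m·K/W
  R'_calcium silicate = ln(0.166/0.123)/(2πk) = 0.2998/(2π·0.0542) = 0.8804 m·K/W
  R'_diatomaceous earth = ln(0.255/0.166)/(2πk) = 0.4293/(2π·0.116) = 0.5890 m·K/W
  R'_conv,out = 1/(2πr h) = 1/(2π·0.255·22.0) = 0.02837 m·K/W
ΣR = 4.893×10^-4 + 0.8804 + 0.5890 + 0.02837 = 1.498 m·K/W
Q' = ΔT/ΣR = (646 K − 306.6 K)/1.498 = 226.6 W/m
From the inner boundary to the calcium silicate/diatomaceous earth interface, ΣR_partial = 0.8809 m·K/W.
T_interface = T_in − Q'·ΣR_partial = 646 K − (226.6)(0.8809) = 446 K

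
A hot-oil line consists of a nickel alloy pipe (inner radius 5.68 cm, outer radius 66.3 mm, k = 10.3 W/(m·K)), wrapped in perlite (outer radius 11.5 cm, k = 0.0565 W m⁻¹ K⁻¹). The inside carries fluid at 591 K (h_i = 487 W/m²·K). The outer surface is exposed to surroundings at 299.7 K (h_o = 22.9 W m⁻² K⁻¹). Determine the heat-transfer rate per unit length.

Q' = 180 W/m

Treat each layer as a resistance in series:
  R'_conv,in = 1/(2πr h) = 1/(2π·0.0568·487) = 0.005754 m·K/W
  R'_nickel alloy = ln(0.0663/0.0568)/(2πk) = 0.1547/(2π·10.3) = 0.002390 m·K/W
  R'_perlite = ln(0.115/0.0663)/(2πk) = 0.5507/(2π·0.0565) = 1.551 m·K/W
  R'_conv,out = 1/(2πr h) = 1/(2π·0.115·22.9) = 0.06043 m·K/W
ΣR = 0.005754 + 0.002390 + 1.551 + 0.06043 = 1.620 m·K/W
Q' = ΔT/ΣR = (591 K − 299.7 K)/1.620 = 180 W/m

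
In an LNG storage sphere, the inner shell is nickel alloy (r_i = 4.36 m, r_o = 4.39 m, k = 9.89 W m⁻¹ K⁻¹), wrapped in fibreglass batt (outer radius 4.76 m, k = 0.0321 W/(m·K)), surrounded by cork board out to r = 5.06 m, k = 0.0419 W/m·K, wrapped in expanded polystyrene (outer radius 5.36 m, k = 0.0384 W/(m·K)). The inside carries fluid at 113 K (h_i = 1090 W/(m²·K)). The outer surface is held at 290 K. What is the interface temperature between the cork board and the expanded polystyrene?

Series thermal resistances, inner to outer:
  R_conv,in = 1/(4πr²h) = 1/(4π·4.36²·1090) = 3.841×10^-6 K/W
  R_nickel alloy = (1/4.36 − 1/4.39)/(4πk) = 0.001567/(4π·9.89) = 1.261×10^-5 K/W
  R_fibreglass batt = (1/4.39 − 1/4.76)/(4πk) = 0.01771/(4π·0.0321) = 0.04390 K/W
  R_cork board = (1/4.76 − 1/5.06)/(4πk) = 0.01246/(4π·0.0419) = 0.02366 K/W
  R_expanded polystyrene = (1/5.06 − 1/5.36)/(4πk) = 0.01106/(4π·0.0384) = 0.02292 K/W
ΣR = 3.841×10^-6 + 1.261×10^-5 + 0.04390 + 0.02366 + 0.02292 = 0.09050 K/W
Q = ΔT/ΣR = (113 K − 290 K)/0.09050 = -1956 W
From the inner boundary to the cork board/expanded polystyrene interface, ΣR_partial = 0.06758 K/W.
T_interface = T_in − Q·ΣR_partial = 113 K − (-1956)(0.06758) = 245.2 K

T = 245.2 K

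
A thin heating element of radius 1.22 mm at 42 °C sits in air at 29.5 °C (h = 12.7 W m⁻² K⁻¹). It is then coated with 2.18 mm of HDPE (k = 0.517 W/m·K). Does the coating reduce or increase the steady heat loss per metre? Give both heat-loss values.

increases: 1.22 → 3.12 W/m

Critical radius for a cylinder: r_cr = k/h = 0.0407 m = 4.07 cm.
Outer radius after coating: r₂ = 0.00122 + 0.00218 = 0.00340 m.
Since r₁ < r_cr and r₂ ≤ r_cr, the coating moves toward the maximum at r_cr — heat loss rises.
Bare: R = 1/(2πr₁h) = 10.27 m·K/W; Q = 12.5/10.27 = 1.22 W/m.
Coated: R = R_cond + R_conv = 4.001 m·K/W; Q = 12.5/4.001 = 3.12 W/m.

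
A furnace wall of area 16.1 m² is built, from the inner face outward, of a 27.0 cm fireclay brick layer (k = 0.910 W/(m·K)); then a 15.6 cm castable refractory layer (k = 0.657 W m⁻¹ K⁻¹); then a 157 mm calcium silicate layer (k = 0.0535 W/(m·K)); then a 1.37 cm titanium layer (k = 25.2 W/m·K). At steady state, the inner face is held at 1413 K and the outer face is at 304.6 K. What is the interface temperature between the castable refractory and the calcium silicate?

T = 1242 K

Resistance network (inner→outer):
  R_fireclay brick = L/(kA) = 0.270/(0.910·16.1) = 0.01843 K/W
  R_castable refractory = L/(kA) = 0.156/(0.657·16.1) = 0.01475 K/W
  R_calcium silicate = L/(kA) = 0.157/(0.0535·16.1) = 0.1823 K/W
  R_titanium = L/(kA) = 0.0137/(25.2·16.1) = 3.377×10^-5 K/W
ΣR = 0.01843 + 0.01475 + 0.1823 + 3.377×10^-5 = 0.2155 K/W
Q = ΔT/ΣR = (1413 K − 304.6 K)/0.2155 = 5143 W
From the inner boundary to the castable refractory/calcium silicate interface, ΣR_partial = 0.03318 K/W.
T_interface = T_in − Q·ΣR_partial = 1413 K − (5143)(0.03318) = 1242 K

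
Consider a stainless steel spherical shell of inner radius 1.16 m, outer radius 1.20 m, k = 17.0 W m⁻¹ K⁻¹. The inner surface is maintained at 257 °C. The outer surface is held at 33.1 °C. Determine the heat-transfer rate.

Q = 1660 kW

Q = 4πk·ΔT/(1/r₁ − 1/r₂) = 4π × 17.0 × 223.9 / (1/1.16 − 1/1.20) = 1.66×10^6 W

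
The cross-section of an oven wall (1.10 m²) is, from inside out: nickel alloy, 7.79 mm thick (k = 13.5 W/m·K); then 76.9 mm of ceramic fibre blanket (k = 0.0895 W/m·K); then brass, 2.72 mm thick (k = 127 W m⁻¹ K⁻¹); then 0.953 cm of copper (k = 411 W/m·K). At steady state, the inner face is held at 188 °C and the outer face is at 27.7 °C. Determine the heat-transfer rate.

Q = 205 W

Resistance network (inner→outer):
  R_nickel alloy = L/(kA) = 0.00779/(13.5·1.10) = 5.246×10^-4 K/W
  R_ceramic fibre blanket = L/(kA) = 0.0769/(0.0895·1.10) = 0.7811 K/W
  R_brass = L/(kA) = 0.00272/(127·1.10) = 1.947×10^-5 K/W
  R_copper = L/(kA) = 0.00953/(411·1.10) = 2.108×10^-5 K/W
ΣR = 5.246×10^-4 + 0.7811 + 1.947×10^-5 + 2.108×10^-5 = 0.7817 K/W
Q = ΔT/ΣR = (188 °C − 27.7 °C)/0.7817 = 205 W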